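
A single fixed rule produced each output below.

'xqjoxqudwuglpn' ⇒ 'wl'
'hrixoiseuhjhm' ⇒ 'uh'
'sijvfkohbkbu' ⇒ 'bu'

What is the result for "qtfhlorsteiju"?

What's happening: keep one character in every 3, starting at position 3 (positions 3rd, 6th, 9th, ...), then delete the first 2 characters.
Starting from "qtfhlorsteiju": after the first operation, "fotj"; after the second, "tj".
(Check on "sijvfkohbkbu": → "jkbu" → "bu" ✓)

tj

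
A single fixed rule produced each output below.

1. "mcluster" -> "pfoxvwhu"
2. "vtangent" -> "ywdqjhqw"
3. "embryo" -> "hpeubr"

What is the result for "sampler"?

Looking at the pairs, the operation is to shift every letter 3 places forward in the alphabet (wrapping around).
Doing the same to "sampler": "vdpsohu".

vdpsohu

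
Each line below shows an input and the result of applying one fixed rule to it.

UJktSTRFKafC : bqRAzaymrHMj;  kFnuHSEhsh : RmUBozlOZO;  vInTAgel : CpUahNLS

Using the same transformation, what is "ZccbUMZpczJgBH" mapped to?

gJJIbtgWJGqNio

The rule is to flip the case of every letter, then shift every letter 7 places forward in the alphabet (wrapping around).
On "ZccbUMZpczJgBH" that produces "gJJIbtgWJGqNio".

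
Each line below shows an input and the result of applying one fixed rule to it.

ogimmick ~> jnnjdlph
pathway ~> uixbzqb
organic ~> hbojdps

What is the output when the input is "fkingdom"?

What's happening: shift every letter 1 place forward in the alphabet (wrapping around), then move the first 2 characters to the end (rotate left by 2).
Applying both steps to "fkingdom": "gljohepn", then "johepngl".

johepngl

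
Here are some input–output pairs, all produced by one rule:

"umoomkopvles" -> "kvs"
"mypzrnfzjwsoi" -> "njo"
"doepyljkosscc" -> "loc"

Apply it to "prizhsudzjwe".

The pattern: delete the first 3 characters, then keep one character in every 3, starting at position 3 (positions 3rd, 6th, 9th, ...).
Starting from "prizhsudzjwe": after the first operation, "zhsudzjwe"; after the second, "sze".

sze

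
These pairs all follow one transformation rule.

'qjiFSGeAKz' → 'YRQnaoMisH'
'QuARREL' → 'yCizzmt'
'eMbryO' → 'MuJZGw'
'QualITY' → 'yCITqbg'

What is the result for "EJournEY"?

The transformation: flip the case of every letter, then shift every letter 8 places forward in the alphabet (wrapping around).
Applying both steps to "EJournEY": "ejOURNey", then "mrWCZVmg".
(Check on "QualITY": → "qUALity" → "yCITqbg" ✓)

mrWCZVmg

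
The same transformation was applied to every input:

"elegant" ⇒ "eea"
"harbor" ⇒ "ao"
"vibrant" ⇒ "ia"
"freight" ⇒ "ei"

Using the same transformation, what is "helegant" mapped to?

eea

In each case the input is transformed by: keep only the vowels.
So "helegant" becomes "eea".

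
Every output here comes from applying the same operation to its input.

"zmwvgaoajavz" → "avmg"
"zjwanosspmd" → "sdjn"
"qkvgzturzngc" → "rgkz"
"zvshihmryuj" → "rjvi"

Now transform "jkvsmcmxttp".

Rule — keep one character in every 3, starting at position 2 (positions 2nd, 5th, 8th, ...), then swap the front and back halves of the string.
"jkvsmcmxttp" → "kmxp" → "xpkm".

xpkm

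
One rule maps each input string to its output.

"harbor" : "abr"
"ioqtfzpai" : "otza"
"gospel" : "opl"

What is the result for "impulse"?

Looking at the pairs, the operation is to keep every other character starting from the second (positions 2nd, 4th, 6th, ...).
Applying that to "impulse" gives "mus".

mus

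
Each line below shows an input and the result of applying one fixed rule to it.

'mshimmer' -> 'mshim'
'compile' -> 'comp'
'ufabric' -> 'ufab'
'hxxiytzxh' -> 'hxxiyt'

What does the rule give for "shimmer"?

shim

In each case the input is transformed by: delete the last 3 characters.
Doing the same to "shimmer": "shim".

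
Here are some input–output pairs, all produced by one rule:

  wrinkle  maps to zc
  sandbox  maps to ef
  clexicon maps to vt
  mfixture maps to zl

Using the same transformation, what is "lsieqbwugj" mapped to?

zsx

Each output is the input with this applied: keep one character in every 3, starting at position 3 (positions 3rd, 6th, 9th, ...), then shift every letter 9 places backward in the alphabet (wrapping around).
Starting from "lsieqbwugj": after the first operation, "ibg"; after the second, "zsx".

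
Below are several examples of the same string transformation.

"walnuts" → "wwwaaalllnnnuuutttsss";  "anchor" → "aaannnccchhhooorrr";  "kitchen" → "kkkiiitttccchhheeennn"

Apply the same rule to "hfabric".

hhhfffaaabbbrrriiiccc

What's happening: repeat every character 3 times.
Applying that to "hfabric" gives "hhhfffaaabbbrrriiiccc".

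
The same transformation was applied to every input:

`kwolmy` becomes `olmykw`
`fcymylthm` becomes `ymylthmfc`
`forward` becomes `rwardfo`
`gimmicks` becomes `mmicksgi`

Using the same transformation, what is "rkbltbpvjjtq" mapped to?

In each case the input is transformed by: move the first 2 characters to the end (rotate left by 2).
Applying that to "rkbltbpvjjtq" gives "bltbpvjjtqrk".

bltbpvjjtqrk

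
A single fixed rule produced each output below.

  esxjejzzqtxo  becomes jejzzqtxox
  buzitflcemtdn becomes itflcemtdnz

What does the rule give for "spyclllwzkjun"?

clllwzkjuny

What's happening: delete the first 2 characters, then move the first character to the end.
For "spyclllwzkjun", step one produces "yclllwzkjun"; step two turns that into "clllwzkjuny".
(Check on "esxjejzzqtxo": → "xjejzzqtxo" → "jejzzqtxox" ✓)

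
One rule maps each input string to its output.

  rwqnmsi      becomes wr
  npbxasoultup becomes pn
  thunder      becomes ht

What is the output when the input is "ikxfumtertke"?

ki

Looking at the pairs, the operation is to swap each adjacent pair of characters (1↔2, 3↔4, ...), then keep only the first 2 characters.
"ikxfumtertke" → "ki".
(Check on "npbxasoultup": → "pnxbsauotlpu" → "pn" ✓)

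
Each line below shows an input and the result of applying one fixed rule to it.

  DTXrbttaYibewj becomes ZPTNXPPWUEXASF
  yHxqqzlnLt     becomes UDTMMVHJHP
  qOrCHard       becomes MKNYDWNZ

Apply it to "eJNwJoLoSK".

AFJSFKHKOG

In each case the input is transformed by: shift every letter 4 places backward in the alphabet (wrapping around), then convert every letter to uppercase.
For "eJNwJoLoSK" the result is "AFJSFKHKOG".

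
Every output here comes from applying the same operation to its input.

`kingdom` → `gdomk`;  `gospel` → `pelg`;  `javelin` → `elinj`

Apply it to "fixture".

turef

Rule — move the first 3 characters to the end (rotate left by 3), then delete the last 2 characters.
On "fixture": the first step gives "turefix", and the second then gives "turef".
(Check on "gospel": → "pelgos" → "pelg" ✓)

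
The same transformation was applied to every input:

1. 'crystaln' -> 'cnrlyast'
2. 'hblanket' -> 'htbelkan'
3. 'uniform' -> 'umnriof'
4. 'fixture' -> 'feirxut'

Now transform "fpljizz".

In each case the input is transformed by: take characters alternately from the front and the back (1st, last, 2nd, 2nd-last, ...).
For "fpljizz" the result is "fzpzlij".

fzpzlij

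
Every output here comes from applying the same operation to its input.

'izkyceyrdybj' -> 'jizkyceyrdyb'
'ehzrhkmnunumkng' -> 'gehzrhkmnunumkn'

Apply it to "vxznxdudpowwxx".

xvxznxdudpowwx

Looking at the pairs, the operation is to move the last character to the front.
For "vxznxdudpowwxx" the result is "xvxznxdudpowwx".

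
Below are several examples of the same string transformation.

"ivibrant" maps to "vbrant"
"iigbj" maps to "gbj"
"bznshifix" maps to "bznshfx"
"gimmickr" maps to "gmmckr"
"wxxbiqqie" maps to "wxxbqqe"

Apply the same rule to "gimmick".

Rule — remove every "i".
On "gimmick" that produces "gmmck".

gmmck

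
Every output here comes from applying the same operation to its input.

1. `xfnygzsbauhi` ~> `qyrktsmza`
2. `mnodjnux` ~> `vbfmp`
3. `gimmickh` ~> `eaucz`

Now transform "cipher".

Rule — shift every letter 8 places backward in the alphabet (wrapping around), then delete the first 3 characters.
Applying both steps to "cipher": "uahzwj", then "zwj".

zwj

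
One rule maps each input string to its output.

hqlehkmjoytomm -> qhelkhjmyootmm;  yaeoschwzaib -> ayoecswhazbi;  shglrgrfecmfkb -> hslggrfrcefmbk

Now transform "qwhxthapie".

In each case the input is transformed by: swap each adjacent pair of characters (1↔2, 3↔4, ...).
For "qwhxthapie" the result is "wqxhhtpaei".

wqxhhtpaei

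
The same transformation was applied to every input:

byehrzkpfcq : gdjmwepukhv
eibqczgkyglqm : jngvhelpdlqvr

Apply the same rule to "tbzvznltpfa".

Each output is the input with this applied: shift every letter 5 places forward in the alphabet (wrapping around).
"tbzvznltpfa" → "ygeaesqyukf".

ygeaesqyukf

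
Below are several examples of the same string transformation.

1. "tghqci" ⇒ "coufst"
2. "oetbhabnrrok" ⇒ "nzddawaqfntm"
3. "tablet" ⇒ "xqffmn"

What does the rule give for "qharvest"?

The transformation: shift every letter 12 places forward in the alphabet (wrapping around), then swap the front and back halves of the string.
On "qharvest": the first step gives "ctmdhqef", and the second then gives "hqefctmd".

hqefctmd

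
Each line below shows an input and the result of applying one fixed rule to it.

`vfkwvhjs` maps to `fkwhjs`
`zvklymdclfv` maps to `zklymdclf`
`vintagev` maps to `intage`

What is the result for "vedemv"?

Each output is the input with this applied: remove every "v".
So "vedemv" becomes "edem".

edem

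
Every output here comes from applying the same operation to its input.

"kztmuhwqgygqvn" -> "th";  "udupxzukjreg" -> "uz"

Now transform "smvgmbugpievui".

Each output is the input with this applied: keep one character in every 3, starting at position 3 (positions 3rd, 6th, 9th, ...), then keep only the first 2 characters.
"smvgmbugpievui" → "vbpv" → "vb".
(Check on "kztmuhwqgygqvn": → "thgq" → "th" ✓)

vb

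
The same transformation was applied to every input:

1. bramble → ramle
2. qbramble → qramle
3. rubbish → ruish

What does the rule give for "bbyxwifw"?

yxwifw

Each output is the input with this applied: remove every "b".
So "bbyxwifw" becomes "yxwifw".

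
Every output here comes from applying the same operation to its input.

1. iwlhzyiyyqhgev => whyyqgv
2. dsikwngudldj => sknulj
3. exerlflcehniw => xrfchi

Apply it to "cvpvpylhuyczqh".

vvyhyzh

The pattern: keep every other character starting from the second (positions 2nd, 4th, 6th, ...).
For "cvpvpylhuyczqh" the result is "vvyhyzh".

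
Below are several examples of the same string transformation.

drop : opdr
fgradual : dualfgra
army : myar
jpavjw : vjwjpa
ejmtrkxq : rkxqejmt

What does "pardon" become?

donpar

Looking at the pairs, the operation is to swap the front and back halves of the string.
For "pardon" the result is "donpar".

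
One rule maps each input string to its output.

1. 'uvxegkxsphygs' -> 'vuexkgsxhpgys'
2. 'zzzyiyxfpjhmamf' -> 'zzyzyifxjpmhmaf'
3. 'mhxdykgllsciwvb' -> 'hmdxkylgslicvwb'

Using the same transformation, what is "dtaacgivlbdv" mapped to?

tdaagcviblvd

In each case the input is transformed by: swap each adjacent pair of characters (1↔2, 3↔4, ...).
So "dtaacgivlbdv" becomes "tdaagcviblvd".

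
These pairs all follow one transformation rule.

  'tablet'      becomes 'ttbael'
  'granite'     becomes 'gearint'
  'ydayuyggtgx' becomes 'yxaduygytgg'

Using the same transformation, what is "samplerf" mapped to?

sfmalpre

The transformation: move the last character to the front, then swap each adjacent pair of characters (1↔2, 3↔4, ...).
Working it through for "samplerf": intermediate "fsampler", final "sfmalpre".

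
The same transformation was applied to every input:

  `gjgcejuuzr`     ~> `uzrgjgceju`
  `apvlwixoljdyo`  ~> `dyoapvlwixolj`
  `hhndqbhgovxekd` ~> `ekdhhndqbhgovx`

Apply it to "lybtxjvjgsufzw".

fzwlybtxjvjgsu

The rule is to move the last 3 characters to the front (rotate right by 3).
So "lybtxjvjgsufzw" becomes "fzwlybtxjvjgsu".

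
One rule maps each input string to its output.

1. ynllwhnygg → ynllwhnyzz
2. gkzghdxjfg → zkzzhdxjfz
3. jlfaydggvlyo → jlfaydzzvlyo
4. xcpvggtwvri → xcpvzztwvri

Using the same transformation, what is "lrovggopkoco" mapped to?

lrovzzopkoco

Rule — replace every "g" with "z".
Doing the same to "lrovggopkoco": "lrovzzopkoco".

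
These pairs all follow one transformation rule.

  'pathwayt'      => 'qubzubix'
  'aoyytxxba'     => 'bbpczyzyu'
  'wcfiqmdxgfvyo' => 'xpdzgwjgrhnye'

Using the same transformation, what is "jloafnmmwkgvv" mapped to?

kwmwphblgxonn

The rule is to shift every letter 1 place forward in the alphabet (wrapping around), then take characters alternately from the front and the back (1st, last, 2nd, 2nd-last, ...).
"jloafnmmwkgvv" → "kmpbgonnxlhww" → "kwmwphblgxonn".
(Check on "wcfiqmdxgfvyo": → "xdgjrneyhgwzp" → "xpdzgwjgrhnye" ✓)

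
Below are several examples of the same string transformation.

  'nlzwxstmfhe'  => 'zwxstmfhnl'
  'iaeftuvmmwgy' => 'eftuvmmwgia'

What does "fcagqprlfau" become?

Looking at the pairs, the operation is to delete the last character, then move the first 2 characters to the end (rotate left by 2).
Working it through for "fcagqprlfau": intermediate "fcagqprlfa", final "agqprlfafc".

agqprlfafc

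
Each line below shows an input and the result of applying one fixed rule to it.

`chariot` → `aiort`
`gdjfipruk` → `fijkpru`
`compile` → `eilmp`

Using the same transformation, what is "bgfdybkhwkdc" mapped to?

In each case the input is transformed by: delete the first 2 characters, then sort the characters into alphabetical order.
On "bgfdybkhwkdc" that produces "bcddfhkkwy".
(Check on "chariot": → "ariot" → "aiort" ✓)

bcddfhkkwy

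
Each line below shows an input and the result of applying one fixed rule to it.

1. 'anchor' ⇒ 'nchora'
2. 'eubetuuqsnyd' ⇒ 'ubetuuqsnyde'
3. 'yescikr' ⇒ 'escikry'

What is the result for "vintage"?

Each output is the input with this applied: move the first character to the end.
Applying that to "vintage" gives "intagev".

intagev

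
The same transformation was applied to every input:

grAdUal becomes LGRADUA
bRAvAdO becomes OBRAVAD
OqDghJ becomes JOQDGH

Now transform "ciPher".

RCIPHE

What's happening: move the last character to the front, then convert every letter to uppercase.
Starting from "ciPher": after the first operation, "rciPhe"; after the second, "RCIPHE".
(Check on "bRAvAdO": → "ObRAvAd" → "OBRAVAD" ✓)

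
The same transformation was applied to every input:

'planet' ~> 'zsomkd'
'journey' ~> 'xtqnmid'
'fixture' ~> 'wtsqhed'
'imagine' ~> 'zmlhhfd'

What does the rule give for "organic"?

Rule — shift every letter 1 place backward in the alphabet (wrapping around), then sort the characters into reverse alphabetical order.
Applying both steps to "organic": "nqfzmhb", then "zqnmhfb".

zqnmhfb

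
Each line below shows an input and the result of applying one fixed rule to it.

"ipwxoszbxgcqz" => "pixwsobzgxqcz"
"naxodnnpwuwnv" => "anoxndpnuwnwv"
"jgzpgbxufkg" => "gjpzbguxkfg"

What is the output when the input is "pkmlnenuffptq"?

kplmenunfftpq

The pattern: swap each adjacent pair of characters (1↔2, 3↔4, ...).
"pkmlnenuffptq" → "kplmenunfftpq".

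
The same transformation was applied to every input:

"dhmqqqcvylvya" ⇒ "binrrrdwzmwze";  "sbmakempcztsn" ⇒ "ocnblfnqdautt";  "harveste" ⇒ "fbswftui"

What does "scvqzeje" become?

Looking at the pairs, the operation is to swap the first and last characters, then shift every letter 1 place forward in the alphabet (wrapping around).
Applying both steps to "scvqzeje": "ecvqzejs", then "fdwrafkt".

fdwrafkt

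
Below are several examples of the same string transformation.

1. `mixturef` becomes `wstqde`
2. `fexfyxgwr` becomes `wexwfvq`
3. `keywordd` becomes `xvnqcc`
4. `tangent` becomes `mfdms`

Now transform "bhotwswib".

nsvrvha

Each output is the input with this applied: shift every letter 1 place backward in the alphabet (wrapping around), then delete the first 2 characters.
For "bhotwswib", step one produces "agnsvrvha"; step two turns that into "nsvrvha".
(Check on "fexfyxgwr": → "edwexwfvq" → "wexwfvq" ✓)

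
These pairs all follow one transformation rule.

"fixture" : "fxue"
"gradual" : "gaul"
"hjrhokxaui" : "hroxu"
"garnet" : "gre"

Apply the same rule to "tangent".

The rule is to keep every other character starting from the first (positions 1st, 3rd, 5th, ...).
For "tangent" the result is "tnet".

tnet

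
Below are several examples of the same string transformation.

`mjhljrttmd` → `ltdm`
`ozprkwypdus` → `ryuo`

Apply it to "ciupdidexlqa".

The rule is to keep one character in every 3, starting at position 1 (positions 1st, 4th, 7th, ...), then move the first character to the end.
For "ciupdidexlqa" the result is "pdlc".

pdlc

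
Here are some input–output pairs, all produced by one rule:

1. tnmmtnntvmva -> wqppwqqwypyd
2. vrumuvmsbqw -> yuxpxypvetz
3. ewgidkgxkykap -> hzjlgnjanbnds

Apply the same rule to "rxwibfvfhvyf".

uazleiyikybi

The rule is to shift every letter 3 places forward in the alphabet (wrapping around).
For "rxwibfvfhvyf" the result is "uazleiyikybi".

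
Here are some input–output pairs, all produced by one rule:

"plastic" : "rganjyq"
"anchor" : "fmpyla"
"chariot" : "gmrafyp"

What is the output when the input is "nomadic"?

bgalmky

Each output is the input with this applied: shift every letter 2 places backward in the alphabet (wrapping around), then move the last 3 characters to the front (rotate right by 3).
Applying both steps to "nomadic": "lmkybga", then "bgalmky".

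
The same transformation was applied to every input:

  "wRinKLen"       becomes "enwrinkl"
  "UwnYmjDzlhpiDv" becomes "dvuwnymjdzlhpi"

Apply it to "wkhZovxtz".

Rule — move the last 2 characters to the front (rotate right by 2), then convert every letter to lowercase.
For "wkhZovxtz", step one produces "tzwkhZovx"; step two turns that into "tzwkhzovx".

tzwkhzovx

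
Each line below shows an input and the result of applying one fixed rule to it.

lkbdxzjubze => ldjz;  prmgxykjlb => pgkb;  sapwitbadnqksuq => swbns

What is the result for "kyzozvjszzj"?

The rule is to keep one character in every 3, starting at position 1 (positions 1st, 4th, 7th, ...).
Applying that to "kyzozvjszzj" gives "kojz".

kojz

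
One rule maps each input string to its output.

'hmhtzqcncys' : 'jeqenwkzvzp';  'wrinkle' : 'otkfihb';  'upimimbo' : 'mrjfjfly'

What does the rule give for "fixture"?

fcquorb

In each case the input is transformed by: swap each adjacent pair of characters (1↔2, 3↔4, ...), then shift every letter 3 places backward in the alphabet (wrapping around).
On "fixture": the first step gives "iftxrue", and the second then gives "fcquorb".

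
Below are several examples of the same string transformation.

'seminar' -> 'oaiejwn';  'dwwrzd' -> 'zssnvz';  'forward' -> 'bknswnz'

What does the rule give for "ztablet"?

vpwxhap

Rule — shift every letter 4 places backward in the alphabet (wrapping around).
Doing the same to "ztablet": "vpwxhap".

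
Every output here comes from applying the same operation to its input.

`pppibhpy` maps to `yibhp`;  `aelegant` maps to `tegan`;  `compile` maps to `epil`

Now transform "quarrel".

lrre

The pattern: delete the first 3 characters, then move the last character to the front.
Applying both steps to "quarrel": "rrel", then "lrre".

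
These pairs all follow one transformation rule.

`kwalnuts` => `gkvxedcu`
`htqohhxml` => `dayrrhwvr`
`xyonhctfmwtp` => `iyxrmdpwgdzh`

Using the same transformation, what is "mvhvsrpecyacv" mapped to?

frfcbzomikmfw

Each output is the input with this applied: shift every letter 10 places forward in the alphabet (wrapping around), then move the first character to the end.
"mvhvsrpecyacv" → "wfrfcbzomikmf" → "frfcbzomikmfw".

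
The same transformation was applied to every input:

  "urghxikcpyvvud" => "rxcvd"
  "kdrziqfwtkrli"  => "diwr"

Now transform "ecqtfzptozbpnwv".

cftbw

In each case the input is transformed by: keep one character in every 3, starting at position 2 (positions 2nd, 5th, 8th, ...).
So "ecqtfzptozbpnwv" becomes "cftbw".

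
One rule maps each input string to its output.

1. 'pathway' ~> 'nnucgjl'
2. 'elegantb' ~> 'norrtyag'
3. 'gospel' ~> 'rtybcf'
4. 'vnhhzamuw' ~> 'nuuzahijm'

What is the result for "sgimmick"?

The rule is to sort the characters into alphabetical order, then shift every letter 13 places forward in the alphabet (wrapping around) — i.e. ROT13.
"sgimmick" → "cgiikmms" → "ptvvxzzf".
(Check on "vnhhzamuw": → "ahhmnuvwz" → "nuuzahijm" ✓)

ptvvxzzf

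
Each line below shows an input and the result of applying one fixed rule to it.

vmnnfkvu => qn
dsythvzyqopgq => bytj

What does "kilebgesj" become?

ojm

Looking at the pairs, the operation is to shift every letter 3 places forward in the alphabet (wrapping around), then keep one character in every 3, starting at position 3 (positions 3rd, 6th, 9th, ...).
Applying both steps to "kilebgesj": "nlohejhvm", then "ojm".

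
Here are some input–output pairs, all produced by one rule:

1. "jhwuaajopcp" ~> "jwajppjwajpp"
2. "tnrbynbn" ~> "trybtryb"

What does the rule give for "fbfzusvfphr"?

ffuvprffuvpr

What's happening: keep every other character starting from the first (positions 1st, 3rd, 5th, ...), then write the whole string twice.
On "fbfzusvfphr": the first step gives "ffuvpr", and the second then gives "ffuvprffuvpr".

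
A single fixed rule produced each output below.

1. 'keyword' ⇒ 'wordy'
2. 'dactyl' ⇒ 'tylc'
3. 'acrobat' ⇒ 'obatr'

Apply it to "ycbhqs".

Rule — delete the first 2 characters, then move the first character to the end.
On "ycbhqs": the first step gives "bhqs", and the second then gives "hqsb".

hqsb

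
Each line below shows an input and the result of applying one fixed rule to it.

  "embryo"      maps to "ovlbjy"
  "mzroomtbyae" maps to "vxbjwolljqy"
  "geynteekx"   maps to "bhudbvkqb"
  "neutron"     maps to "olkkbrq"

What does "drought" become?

The transformation: shift every letter 3 places backward in the alphabet (wrapping around), then move the last 3 characters to the front (rotate right by 3).
"drought" → "aolrdeq" → "deqaolr".

deqaolr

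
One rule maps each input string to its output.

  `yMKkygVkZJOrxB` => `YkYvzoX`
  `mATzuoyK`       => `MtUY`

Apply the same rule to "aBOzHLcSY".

Looking at the pairs, the operation is to keep every other character starting from the first (positions 1st, 3rd, 5th, ...), then flip the case of every letter.
"aBOzHLcSY" → "aOHcY" → "AohCy".

AohCy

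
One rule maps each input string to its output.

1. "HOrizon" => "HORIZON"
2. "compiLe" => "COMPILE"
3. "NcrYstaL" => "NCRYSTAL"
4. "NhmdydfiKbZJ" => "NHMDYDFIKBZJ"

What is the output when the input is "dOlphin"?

Looking at the pairs, the operation is to convert every letter to uppercase.
Doing the same to "dOlphin": "DOLPHIN".

DOLPHIN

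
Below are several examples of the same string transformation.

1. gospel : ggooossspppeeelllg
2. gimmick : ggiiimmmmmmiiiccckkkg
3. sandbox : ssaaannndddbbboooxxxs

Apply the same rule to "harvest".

Looking at the pairs, the operation is to repeat every character 3 times, then move the first character to the end.
Starting from "harvest": after the first operation, "hhhaaarrrvvveeesssttt"; after the second, "hhaaarrrvvveeesssttth".

hhaaarrrvvveeesssttth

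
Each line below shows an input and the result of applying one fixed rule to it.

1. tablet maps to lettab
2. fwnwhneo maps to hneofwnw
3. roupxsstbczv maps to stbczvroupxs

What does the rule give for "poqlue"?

In each case the input is transformed by: swap the front and back halves of the string.
"poqlue" → "luepoq".

luepoq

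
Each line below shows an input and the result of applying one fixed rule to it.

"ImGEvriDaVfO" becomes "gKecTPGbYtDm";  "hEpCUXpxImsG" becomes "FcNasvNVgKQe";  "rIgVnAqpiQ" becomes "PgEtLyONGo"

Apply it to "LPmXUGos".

Looking at the pairs, the operation is to shift every letter 2 places backward in the alphabet (wrapping around), then flip the case of every letter.
Starting from "LPmXUGos": after the first operation, "JNkVSEmq"; after the second, "jnKvseMQ".

jnKvseMQ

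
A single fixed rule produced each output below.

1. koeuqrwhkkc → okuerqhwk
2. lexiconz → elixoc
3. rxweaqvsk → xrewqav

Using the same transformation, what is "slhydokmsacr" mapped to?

lsyhodmkas

Looking at the pairs, the operation is to delete the last 2 characters, then swap each adjacent pair of characters (1↔2, 3↔4, ...).
Applying both steps to "slhydokmsacr": "slhydokmsa", then "lsyhodmkas".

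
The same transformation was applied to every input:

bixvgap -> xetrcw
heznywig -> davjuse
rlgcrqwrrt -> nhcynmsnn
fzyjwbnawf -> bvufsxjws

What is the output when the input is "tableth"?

Each output is the input with this applied: delete the last character, then shift every letter 4 places backward in the alphabet (wrapping around).
Working it through for "tableth": intermediate "tablet", final "pwxhap".

pwxhap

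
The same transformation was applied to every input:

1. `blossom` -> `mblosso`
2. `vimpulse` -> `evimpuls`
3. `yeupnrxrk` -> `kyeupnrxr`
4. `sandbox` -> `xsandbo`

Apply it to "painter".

What's happening: move the last character to the front.
Doing the same to "painter": "rpainte".

rpainte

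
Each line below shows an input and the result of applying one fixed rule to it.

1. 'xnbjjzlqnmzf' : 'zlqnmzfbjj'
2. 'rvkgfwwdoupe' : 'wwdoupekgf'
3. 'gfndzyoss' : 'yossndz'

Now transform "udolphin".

hinolp

The rule is to delete the first 2 characters, then move the first 3 characters to the end (rotate left by 3).
For "udolphin", step one produces "olphin"; step two turns that into "hinolp".
(Check on "gfndzyoss": → "ndzyoss" → "yossndz" ✓)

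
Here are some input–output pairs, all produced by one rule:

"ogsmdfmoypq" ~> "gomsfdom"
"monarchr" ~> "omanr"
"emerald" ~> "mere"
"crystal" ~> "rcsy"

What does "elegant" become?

Rule — delete the last 3 characters, then swap each adjacent pair of characters (1↔2, 3↔4, ...).
Working it through for "elegant": intermediate "eleg", final "lege".

lege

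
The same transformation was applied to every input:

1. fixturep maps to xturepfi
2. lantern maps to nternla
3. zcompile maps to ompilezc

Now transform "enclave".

Rule — move the first 2 characters to the end (rotate left by 2).
"enclave" → "claveen".

claveen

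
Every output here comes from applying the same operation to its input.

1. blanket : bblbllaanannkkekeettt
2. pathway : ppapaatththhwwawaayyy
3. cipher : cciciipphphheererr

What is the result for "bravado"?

In each case the input is transformed by: repeat every character 3 times, then swap each adjacent pair of characters (1↔2, 3↔4, ...).
On "bravado": the first step gives "bbbrrraaavvvaaadddooo", and the second then gives "bbrbrraavavvaadaddooo".

bbrbrraavavvaadaddooo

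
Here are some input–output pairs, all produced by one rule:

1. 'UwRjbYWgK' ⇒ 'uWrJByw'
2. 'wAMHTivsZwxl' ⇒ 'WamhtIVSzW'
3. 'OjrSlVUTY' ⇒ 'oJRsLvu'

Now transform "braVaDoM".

In each case the input is transformed by: delete the last 2 characters, then flip the case of every letter.
Starting from "braVaDoM": after the first operation, "braVaD"; after the second, "BRAvAd".

BRAvAd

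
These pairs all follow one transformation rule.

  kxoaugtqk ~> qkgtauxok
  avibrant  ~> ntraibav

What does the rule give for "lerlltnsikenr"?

nrkesitnllerl

Rule — reverse the string, then swap each adjacent pair of characters (1↔2, 3↔4, ...).
For "lerlltnsikenr", step one produces "rnekisntllrel"; step two turns that into "nrkesitnllerl".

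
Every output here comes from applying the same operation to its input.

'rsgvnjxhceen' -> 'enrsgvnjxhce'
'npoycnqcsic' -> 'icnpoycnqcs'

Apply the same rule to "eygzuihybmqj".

What's happening: move the last 2 characters to the front (rotate right by 2).
Applying that to "eygzuihybmqj" gives "qjeygzuihybm".

qjeygzuihybm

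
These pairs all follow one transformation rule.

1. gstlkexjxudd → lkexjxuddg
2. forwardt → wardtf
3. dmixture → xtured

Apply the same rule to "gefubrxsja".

ubrxsjag

The pattern: move the first character to the end, then delete the first 2 characters.
For "gefubrxsja" the result is "ubrxsjag".
(Check on "forwardt": → "orwardtf" → "wardtf" ✓)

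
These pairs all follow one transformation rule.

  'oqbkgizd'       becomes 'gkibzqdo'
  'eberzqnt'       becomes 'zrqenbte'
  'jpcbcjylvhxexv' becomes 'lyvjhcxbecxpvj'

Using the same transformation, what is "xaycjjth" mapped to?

jcjytahx

What's happening: swap the front and back halves of the string, then take characters alternately from the front and the back (1st, last, 2nd, 2nd-last, ...).
On "xaycjjth" that produces "jcjytahx".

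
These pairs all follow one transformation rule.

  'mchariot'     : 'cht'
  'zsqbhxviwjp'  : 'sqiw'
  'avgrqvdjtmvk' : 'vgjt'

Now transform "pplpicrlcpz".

pllc

The pattern: swap each adjacent pair of characters (1↔2, 3↔4, ...), then keep one character in every 3, starting at position 1 (positions 1st, 4th, 7th, ...).
"pplpicrlcpz" → "pllc".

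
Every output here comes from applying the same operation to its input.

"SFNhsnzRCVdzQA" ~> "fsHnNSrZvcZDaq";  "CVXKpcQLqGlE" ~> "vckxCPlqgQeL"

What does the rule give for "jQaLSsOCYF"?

qJlASscofy

The pattern: flip the case of every letter, then swap each adjacent pair of characters (1↔2, 3↔4, ...).
"jQaLSsOCYF" → "JqAlsSocyf" → "qJlASscofy".
(Check on "SFNhsnzRCVdzQA": → "sfnHSNZrcvDZqa" → "fsHnNSrZvcZDaq" ✓)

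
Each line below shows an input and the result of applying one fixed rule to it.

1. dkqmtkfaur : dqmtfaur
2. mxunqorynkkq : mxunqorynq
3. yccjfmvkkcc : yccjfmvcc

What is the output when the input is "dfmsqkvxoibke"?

dfmsqvxoibe

The transformation: remove every "k".
So "dfmsqkvxoibke" becomes "dfmsqvxoibe".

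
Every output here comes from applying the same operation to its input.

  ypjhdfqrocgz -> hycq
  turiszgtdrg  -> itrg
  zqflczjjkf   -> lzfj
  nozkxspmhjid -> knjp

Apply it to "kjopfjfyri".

pkif

Each output is the input with this applied: keep one character in every 3, starting at position 1 (positions 1st, 4th, 7th, ...), then swap each adjacent pair of characters (1↔2, 3↔4, ...).
Starting from "kjopfjfyri": after the first operation, "kpfi"; after the second, "pkif".
(Check on "ypjhdfqrocgz": → "yhqc" → "hycq" ✓)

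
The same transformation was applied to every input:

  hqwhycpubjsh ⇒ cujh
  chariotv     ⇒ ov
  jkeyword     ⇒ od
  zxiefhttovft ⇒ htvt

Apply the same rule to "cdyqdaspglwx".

aplx

Looking at the pairs, the operation is to keep every other character starting from the second (positions 2nd, 4th, 6th, ...), then delete the first 2 characters.
Working it through for "cdyqdaspglwx": intermediate "dqaplx", final "aplx".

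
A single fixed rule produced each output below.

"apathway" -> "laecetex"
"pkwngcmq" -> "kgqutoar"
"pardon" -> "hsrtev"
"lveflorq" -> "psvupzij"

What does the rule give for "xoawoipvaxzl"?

The pattern: swap the front and back halves of the string, then shift every letter 4 places forward in the alphabet (wrapping around).
On "xoawoipvaxzl": the first step gives "pvaxzlxoawoi", and the second then gives "tzebdpbseasm".

tzebdpbseasm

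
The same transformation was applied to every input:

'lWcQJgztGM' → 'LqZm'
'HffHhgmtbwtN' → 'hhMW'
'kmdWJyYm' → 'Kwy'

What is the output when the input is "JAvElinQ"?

What's happening: keep one character in every 3, starting at position 1 (positions 1st, 4th, 7th, ...), then flip the case of every letter.
Working it through for "JAvElinQ": intermediate "JEn", final "jeN".

jeN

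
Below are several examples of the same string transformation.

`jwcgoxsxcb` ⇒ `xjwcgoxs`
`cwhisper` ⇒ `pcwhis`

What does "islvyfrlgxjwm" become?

jislvyfrlgx

What's happening: delete the last 2 characters, then move the last character to the front.
For "islvyfrlgxjwm" the result is "jislvyfrlgx".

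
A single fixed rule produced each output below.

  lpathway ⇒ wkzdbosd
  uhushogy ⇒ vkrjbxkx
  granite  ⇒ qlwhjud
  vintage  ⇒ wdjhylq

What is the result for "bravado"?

Looking at the pairs, the operation is to shift every letter 3 places forward in the alphabet (wrapping around), then move the first 3 characters to the end (rotate left by 3).
So "bravado" becomes "ydgreud".

ydgreud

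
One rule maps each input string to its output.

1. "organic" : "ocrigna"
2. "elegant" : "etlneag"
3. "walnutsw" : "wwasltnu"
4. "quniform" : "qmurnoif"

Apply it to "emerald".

The pattern: take characters alternately from the front and the back (1st, last, 2nd, 2nd-last, ...).
For "emerald" the result is "edmlear".

edmlear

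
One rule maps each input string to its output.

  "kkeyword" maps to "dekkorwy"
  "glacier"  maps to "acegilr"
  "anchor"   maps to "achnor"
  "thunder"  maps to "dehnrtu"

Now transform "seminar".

aeimnrs

What's happening: sort the characters into alphabetical order.
Doing the same to "seminar": "aeimnrs".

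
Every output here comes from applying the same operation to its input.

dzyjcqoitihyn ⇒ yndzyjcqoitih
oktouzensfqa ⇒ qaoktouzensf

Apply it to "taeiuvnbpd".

pdtaeiuvnb

In each case the input is transformed by: move the last 2 characters to the front (rotate right by 2).
Doing the same to "taeiuvnbpd": "pdtaeiuvnb".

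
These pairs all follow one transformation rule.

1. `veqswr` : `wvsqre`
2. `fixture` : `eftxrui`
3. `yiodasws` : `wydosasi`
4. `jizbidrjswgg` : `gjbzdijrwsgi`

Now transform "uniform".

Looking at the pairs, the operation is to swap each adjacent pair of characters (1↔2, 3↔4, ...), then swap the first and last characters.
For "uniform" the result is "mufiron".

mufiron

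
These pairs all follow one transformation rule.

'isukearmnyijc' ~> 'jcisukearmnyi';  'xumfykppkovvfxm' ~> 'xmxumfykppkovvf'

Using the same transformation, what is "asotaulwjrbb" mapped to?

The pattern: move the last 2 characters to the front (rotate right by 2).
"asotaulwjrbb" → "bbasotaulwjr".

bbasotaulwjr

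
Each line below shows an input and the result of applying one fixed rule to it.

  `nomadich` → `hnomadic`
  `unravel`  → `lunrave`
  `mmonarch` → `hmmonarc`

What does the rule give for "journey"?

yjourne

Looking at the pairs, the operation is to move the last character to the front.
So "journey" becomes "yjourne".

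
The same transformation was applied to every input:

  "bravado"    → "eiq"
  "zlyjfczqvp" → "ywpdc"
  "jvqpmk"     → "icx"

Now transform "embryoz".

Each output is the input with this applied: shift every letter 13 places forward in the alphabet (wrapping around) — i.e. ROT13, then keep every other character starting from the second (positions 2nd, 4th, 6th, ...).
On "embryoz": the first step gives "rzoelbm", and the second then gives "zeb".

zeb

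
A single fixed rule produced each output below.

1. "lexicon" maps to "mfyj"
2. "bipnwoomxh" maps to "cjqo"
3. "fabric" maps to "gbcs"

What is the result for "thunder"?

The transformation: shift every letter 1 place forward in the alphabet (wrapping around), then keep only the first 4 characters.
Applying both steps to "thunder": "uivoefs", then "uivo".

uivo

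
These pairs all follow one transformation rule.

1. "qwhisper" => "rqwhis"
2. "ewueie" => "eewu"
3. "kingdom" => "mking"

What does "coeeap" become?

pcoe

What's happening: move the last character to the front, then delete the last 2 characters.
Working it through for "coeeap": intermediate "pcoeea", final "pcoe".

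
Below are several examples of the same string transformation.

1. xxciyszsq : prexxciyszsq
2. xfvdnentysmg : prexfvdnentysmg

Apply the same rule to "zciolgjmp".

What's happening: prepend "pre".
On "zciolgjmp" that produces "prezciolgjmp".

prezciolgjmp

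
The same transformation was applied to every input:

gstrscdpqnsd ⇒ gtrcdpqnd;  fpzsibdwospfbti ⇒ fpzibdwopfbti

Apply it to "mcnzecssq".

mcnzecq

Rule — remove every "s".
"mcnzecssq" → "mcnzecq".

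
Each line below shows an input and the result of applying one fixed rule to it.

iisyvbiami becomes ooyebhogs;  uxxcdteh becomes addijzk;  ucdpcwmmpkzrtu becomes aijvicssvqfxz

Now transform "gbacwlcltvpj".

The pattern: delete the last character, then shift every letter 6 places forward in the alphabet (wrapping around).
"gbacwlcltvpj" → "gbacwlcltvp" → "mhgicrirzbv".
(Check on "ucdpcwmmpkzrtu": → "ucdpcwmmpkzrt" → "aijvicssvqfxz" ✓)

mhgicrirzbv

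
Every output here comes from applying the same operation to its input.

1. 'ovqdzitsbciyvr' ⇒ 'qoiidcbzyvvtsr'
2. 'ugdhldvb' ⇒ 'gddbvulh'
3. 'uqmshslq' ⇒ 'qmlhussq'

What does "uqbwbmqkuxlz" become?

qmlkbbzxwuuq

Each output is the input with this applied: sort the characters into reverse alphabetical order, then swap the front and back halves of the string.
Working it through for "uqbwbmqkuxlz": intermediate "zxwuuqqmlkbb", final "qmlkbbzxwuuq".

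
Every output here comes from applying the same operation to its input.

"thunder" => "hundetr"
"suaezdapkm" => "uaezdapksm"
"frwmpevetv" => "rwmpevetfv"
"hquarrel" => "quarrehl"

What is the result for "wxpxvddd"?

xpxvddwd

In each case the input is transformed by: swap the first and last characters, then move the first character to the end.
On "wxpxvddd": the first step gives "dxpxvddw", and the second then gives "xpxvddwd".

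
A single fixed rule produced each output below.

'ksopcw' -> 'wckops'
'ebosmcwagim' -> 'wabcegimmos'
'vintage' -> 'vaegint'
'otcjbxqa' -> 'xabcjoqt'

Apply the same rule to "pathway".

The transformation: sort the characters into alphabetical order, then move the last character to the front.
For "pathway", step one produces "aahptwy"; step two turns that into "yaahptw".

yaahptw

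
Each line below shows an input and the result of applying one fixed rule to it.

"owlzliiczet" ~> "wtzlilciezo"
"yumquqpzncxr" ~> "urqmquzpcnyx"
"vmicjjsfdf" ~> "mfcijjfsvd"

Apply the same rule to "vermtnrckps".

esmrntcrpkv

Looking at the pairs, the operation is to swap the first and last characters, then swap each adjacent pair of characters (1↔2, 3↔4, ...).
On "vermtnrckps": the first step gives "sermtnrckpv", and the second then gives "esmrntcrpkv".
(Check on "yumquqpzncxr": → "rumquqpzncxy" → "urqmquzpcnyx" ✓)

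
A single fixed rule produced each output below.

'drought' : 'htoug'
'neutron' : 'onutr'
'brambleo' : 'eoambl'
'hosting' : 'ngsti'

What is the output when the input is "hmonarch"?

The transformation: delete the first 2 characters, then move the last 2 characters to the front (rotate right by 2).
On "hmonarch": the first step gives "onarch", and the second then gives "chonar".

chonar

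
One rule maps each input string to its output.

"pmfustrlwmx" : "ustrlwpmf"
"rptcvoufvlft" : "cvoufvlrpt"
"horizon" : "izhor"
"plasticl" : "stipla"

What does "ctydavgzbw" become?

davgzcty

Rule — delete the last 2 characters, then move the first 3 characters to the end (rotate left by 3).
"ctydavgzbw" → "ctydavgz" → "davgzcty".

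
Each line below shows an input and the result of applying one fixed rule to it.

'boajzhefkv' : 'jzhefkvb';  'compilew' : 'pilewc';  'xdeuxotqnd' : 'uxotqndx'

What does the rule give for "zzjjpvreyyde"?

jpvreyydez

Looking at the pairs, the operation is to move the first 3 characters to the end (rotate left by 3), then delete the last 2 characters.
On "zzjjpvreyyde": the first step gives "jpvreyydezzj", and the second then gives "jpvreyydez".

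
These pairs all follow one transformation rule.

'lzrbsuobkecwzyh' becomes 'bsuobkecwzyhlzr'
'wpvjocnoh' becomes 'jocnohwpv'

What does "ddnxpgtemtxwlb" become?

xpgtemtxwlbddn

Each output is the input with this applied: move the first 3 characters to the end (rotate left by 3).
So "ddnxpgtemtxwlb" becomes "xpgtemtxwlbddn".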